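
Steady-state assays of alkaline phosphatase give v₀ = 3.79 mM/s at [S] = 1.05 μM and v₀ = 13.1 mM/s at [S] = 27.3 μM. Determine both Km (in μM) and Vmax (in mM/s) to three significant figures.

In reciprocal form, 1/v = (Km/Vmax)·(1/[S]) + 1/Vmax. The two points give (1/[S], 1/v) = (0.9524, 0.2639) and (0.03663, 0.07634).
Slope = (0.2639 − 0.07634)/(0.9524 − 0.03663) = 0.2048; intercept = 0.2639 − 0.2048×0.9524 = 0.06884.
Vmax = 1/intercept = 14.5 mM/s; Km = slope × Vmax = 0.2048 × 14.5 = 2.97 μM.

Km = 2.97 μM; Vmax = 14.5 mM/s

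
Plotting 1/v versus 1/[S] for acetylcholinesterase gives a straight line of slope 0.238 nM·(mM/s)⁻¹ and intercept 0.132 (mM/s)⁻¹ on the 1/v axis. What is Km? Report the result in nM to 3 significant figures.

1.80 nM

y-intercept = 1/Vmax ⇒ Vmax = 7.58 mM/s; slope = Km/Vmax ⇒ Km = slope × Vmax.
Km = 0.238 × 7.58 = 1.80 nM.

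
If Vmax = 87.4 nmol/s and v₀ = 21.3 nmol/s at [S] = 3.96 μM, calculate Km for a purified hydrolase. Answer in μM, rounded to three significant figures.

From v = Vmax[S]/(Km+[S]), Km = [S](Vmax − v)/v.
Km = 3.96 × (87.4 − 21.3) / 21.3 = 261.8/21.3 = 12.3 μM.

12.3 μM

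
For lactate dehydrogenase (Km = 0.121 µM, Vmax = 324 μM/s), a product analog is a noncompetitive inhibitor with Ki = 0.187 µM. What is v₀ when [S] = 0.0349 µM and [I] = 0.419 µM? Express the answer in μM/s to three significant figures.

α = 1 + [I]/Ki = 1 + 0.419/0.187 = 3.241.
For a noncompetitive inhibitor, Vmax is reduced to Vmax/α while Km is unchanged: Km,app = 0.121 µM, Vmax,app = 100 μM/s.
v = Vmax,app·[S]/(Km,app + [S]) = 100 × 0.0349/(0.121 + 0.0349) = 22.4 μM/s.

22.4 μM/s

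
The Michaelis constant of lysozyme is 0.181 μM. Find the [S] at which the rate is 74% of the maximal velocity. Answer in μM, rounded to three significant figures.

0.515 μM

v/Vmax = [S]/(Km+[S]) = 0.74, so [S] = Km·0.74/(1 − 0.74) = 0.181 × 2.846.
[S] = 0.515 μM.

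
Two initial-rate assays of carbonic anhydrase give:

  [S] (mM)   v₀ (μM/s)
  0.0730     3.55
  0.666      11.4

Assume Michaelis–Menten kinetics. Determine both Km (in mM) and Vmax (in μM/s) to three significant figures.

In reciprocal form, 1/v = (Km/Vmax)·(1/[S]) + 1/Vmax. The two points give (1/[S], 1/v) = (13.70, 0.2817) and (1.502, 0.08772).
Slope = (0.2817 − 0.08772)/(13.70 − 1.502) = 0.01590; intercept = 0.2817 − 0.01590×13.70 = 0.06384.
Vmax = 1/intercept = 15.7 μM/s; Km = slope × Vmax = 0.01590 × 15.7 = 0.249 mM.

Km = 0.249 mM; Vmax = 15.7 μM/s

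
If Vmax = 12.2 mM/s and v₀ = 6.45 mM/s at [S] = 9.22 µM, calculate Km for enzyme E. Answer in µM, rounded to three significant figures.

From v = Vmax[S]/(Km+[S]), Km = [S](Vmax − v)/v.
Km = 9.22 × (12.2 − 6.45) / 6.45 = 53.01/6.45 = 8.22 µM.

8.22 µM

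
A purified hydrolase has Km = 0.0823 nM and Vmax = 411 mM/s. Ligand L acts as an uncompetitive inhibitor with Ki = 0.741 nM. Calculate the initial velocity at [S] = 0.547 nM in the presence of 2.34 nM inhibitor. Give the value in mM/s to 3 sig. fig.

95.4 mM/s

With α = 1 + [I]/Ki = 1 + 2.34/0.741 = 4.158, the uncompetitive rate law is v = (Vmax/α)·[S] / (Km/α + [S]).
v = (411/4.158)×0.547 / (0.0823/4.158 + 0.547) = 54.07/0.5668 = 95.4 mM/s.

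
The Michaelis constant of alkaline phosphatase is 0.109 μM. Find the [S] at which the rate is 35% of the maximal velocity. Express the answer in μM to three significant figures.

v/Vmax = [S]/(Km+[S]) = 0.35, so [S] = Km·0.35/(1 − 0.35) = 0.109 × 0.5385.
[S] = 0.0587 μM.

0.0587 μM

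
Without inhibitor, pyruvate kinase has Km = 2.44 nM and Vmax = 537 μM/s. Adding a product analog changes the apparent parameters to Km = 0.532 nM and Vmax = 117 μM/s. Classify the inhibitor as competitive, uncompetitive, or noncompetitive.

uncompetitive

Both Km and Vmax decrease by the same factor (~4.59-fold) — characteristic of uncompetitive inhibition.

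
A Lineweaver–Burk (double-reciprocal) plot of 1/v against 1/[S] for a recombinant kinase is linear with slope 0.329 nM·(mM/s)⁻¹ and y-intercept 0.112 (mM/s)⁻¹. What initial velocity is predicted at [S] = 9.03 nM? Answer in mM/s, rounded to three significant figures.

6.74 mM/s

The y-intercept is 1/Vmax, so Vmax = 1/0.112 = 8.93 mM/s.
The slope is Km/Vmax, so Km = 0.329 × 8.93 = 2.94 nM.
Then v = 8.93 × 9.03/(2.94 + 9.03) = 6.74 mM/s.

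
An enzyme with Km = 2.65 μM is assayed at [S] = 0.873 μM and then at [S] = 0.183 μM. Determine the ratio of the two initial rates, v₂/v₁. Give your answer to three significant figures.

Since Vmax cancels, v₂/v₁ = [S]₂(Km+[S]₁) / [S]₁(Km+[S]₂).
= 0.183×(2.65+0.873) / (0.873×(2.65+0.183)) = 0.6447/2.473 = 0.261.

0.261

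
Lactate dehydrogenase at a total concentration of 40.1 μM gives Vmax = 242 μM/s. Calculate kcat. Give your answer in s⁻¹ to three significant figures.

kcat = Vmax/[E]total = 242 μM/s / 40.1 μM = 6.03 s⁻¹.

6.03 s⁻¹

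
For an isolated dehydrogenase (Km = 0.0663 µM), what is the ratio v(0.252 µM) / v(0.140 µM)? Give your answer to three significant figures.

The fractional saturations are [S]/(Km+[S]) = 0.140/0.2063 = 0.6786 and 0.252/0.3183 = 0.7917.
v₂/v₁ is just their ratio: 0.7917/0.6786 = 1.17.

1.17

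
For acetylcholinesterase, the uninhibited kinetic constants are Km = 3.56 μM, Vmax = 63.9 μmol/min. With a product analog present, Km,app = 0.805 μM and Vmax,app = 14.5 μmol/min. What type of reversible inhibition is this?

uncompetitive

Both Km and Vmax decrease by the same factor (~4.42-fold) — characteristic of uncompetitive inhibition.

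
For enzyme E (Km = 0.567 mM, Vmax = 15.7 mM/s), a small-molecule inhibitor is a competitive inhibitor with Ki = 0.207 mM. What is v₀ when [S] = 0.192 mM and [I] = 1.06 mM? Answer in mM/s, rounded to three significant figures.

0.823 mM/s

With α = 1 + [I]/Ki = 1 + 1.06/0.207 = 6.121, the competitive rate law is v = Vmax[S] / (αKm + [S]).
v = 15.7×0.192 / (6.121×0.567 + 0.192) = 3.014/3.662 = 0.823 mM/s.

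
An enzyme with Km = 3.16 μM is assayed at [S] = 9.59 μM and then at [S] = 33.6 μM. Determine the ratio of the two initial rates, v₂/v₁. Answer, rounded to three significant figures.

The fractional saturations are [S]/(Km+[S]) = 9.59/12.75 = 0.7522 and 33.6/36.76 = 0.9140.
v₂/v₁ is just their ratio: 0.9140/0.7522 = 1.22.

1.22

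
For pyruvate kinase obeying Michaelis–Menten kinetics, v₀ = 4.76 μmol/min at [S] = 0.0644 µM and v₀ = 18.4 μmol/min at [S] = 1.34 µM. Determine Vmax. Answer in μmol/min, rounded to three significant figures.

21.5 μmol/min

In reciprocal form, 1/v = (Km/Vmax)·(1/[S]) + 1/Vmax. The two points give (1/[S], 1/v) = (15.53, 0.2101) and (0.7463, 0.05435).
Slope = (0.2101 − 0.05435)/(15.53 − 0.7463) = 0.01054; intercept = 0.2101 − 0.01054×15.53 = 0.04649.
Vmax = 1/intercept = 21.5 μmol/min; Km = slope × Vmax = 0.01054 × 21.5 = 0.227 µM.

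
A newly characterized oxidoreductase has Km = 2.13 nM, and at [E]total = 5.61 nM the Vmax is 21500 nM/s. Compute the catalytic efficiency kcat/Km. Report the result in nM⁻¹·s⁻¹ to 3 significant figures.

kcat = Vmax/[E]total = 21500/5.61 = 3830 s⁻¹.
kcat/Km = 3830/2.13 = 1800 nM⁻¹·s⁻¹.

1800 nM⁻¹·s⁻¹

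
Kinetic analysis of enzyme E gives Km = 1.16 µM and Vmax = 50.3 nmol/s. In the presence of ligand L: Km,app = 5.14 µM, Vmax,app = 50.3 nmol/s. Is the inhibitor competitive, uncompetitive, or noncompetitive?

Km increases (1.16 → 5.14 µM) while Vmax is unchanged — the hallmark of competitive inhibition.

competitive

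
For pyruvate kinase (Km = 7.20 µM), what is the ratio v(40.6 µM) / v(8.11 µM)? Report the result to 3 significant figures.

The fractional saturations are [S]/(Km+[S]) = 8.11/15.31 = 0.5297 and 40.6/47.80 = 0.8494.
v₂/v₁ is just their ratio: 0.8494/0.5297 = 1.60.

1.60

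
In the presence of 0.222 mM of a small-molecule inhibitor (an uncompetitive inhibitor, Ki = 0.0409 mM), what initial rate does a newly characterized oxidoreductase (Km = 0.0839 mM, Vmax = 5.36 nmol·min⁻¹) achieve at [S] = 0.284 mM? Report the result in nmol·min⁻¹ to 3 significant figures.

α = 1 + [I]/Ki = 1 + 0.222/0.0409 = 6.428.
For an uncompetitive inhibitor, both parameters are divided by α, giving Vmax/α and Km/α: Km,app = 0.0131 mM, Vmax,app = 0.834 nmol·min⁻¹.
v = Vmax,app·[S]/(Km,app + [S]) = 0.834 × 0.284/(0.0131 + 0.284) = 0.797 nmol·min⁻¹.

0.797 nmol·min⁻¹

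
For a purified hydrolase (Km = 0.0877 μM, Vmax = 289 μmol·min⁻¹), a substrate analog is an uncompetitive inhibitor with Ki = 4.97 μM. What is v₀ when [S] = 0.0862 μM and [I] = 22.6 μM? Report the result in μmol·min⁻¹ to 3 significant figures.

α = 1 + [I]/Ki = 1 + 22.6/4.97 = 5.547.
For an uncompetitive inhibitor, both parameters are divided by α, giving Vmax/α and Km/α: Km,app = 0.0158 μM, Vmax,app = 52.1 μmol·min⁻¹.
v = Vmax,app·[S]/(Km,app + [S]) = 52.1 × 0.0862/(0.0158 + 0.0862) = 44.0 μmol·min⁻¹.

44.0 μmol·min⁻¹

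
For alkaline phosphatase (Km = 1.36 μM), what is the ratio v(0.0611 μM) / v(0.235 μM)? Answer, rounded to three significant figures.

Since Vmax cancels, v₂/v₁ = [S]₂(Km+[S]₁) / [S]₁(Km+[S]₂).
= 0.0611×(1.36+0.235) / (0.235×(1.36+0.0611)) = 0.09745/0.3340 = 0.292.

0.292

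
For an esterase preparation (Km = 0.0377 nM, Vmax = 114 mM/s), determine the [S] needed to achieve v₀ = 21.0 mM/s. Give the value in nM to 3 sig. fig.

The required fractional saturation is v/Vmax = 21.0/114 = 0.1842.
Then [S]/(Km+[S]) = 0.1842 ⇒ [S] = 0.0377 × 0.1842/(1 − 0.1842) = 0.00851 nM.

0.00851 nM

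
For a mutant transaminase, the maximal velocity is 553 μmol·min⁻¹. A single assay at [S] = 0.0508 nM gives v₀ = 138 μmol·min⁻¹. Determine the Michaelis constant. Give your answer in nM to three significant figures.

0.153 nM

From v = Vmax[S]/(Km+[S]), Km = [S](Vmax − v)/v.
Km = 0.0508 × (553 − 138) / 138 = 21.08/138 = 0.153 nM.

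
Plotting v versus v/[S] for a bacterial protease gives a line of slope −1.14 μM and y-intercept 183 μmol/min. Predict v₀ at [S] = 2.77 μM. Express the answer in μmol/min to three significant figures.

130 μmol/min

In the Eadie–Hofstee form v = Vmax − Km·(v/[S]), the slope is −Km and the intercept is Vmax, so Km = 1.14 μM and Vmax = 183 μmol/min.
v = 183 × 2.77/(1.14 + 2.77) = 130 μmol/min.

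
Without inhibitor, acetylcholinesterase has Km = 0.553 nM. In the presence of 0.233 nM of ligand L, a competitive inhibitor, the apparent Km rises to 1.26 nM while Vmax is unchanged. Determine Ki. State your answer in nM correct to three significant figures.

Competitive: Km,app = α·Km with α = 1 + [I]/Ki.
α = Km,app/Km = 1.26/0.553 = 2.278.
Since α = 1 + [I]/Ki, [I]/Ki = 2.278 − 1 = 1.278 and Ki = 0.233/1.278 = 0.182 nM.

0.182 nM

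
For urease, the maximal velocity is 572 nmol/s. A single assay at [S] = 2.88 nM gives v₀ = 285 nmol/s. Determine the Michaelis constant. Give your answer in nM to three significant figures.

2.90 nM

From v = Vmax[S]/(Km+[S]), Km = [S](Vmax − v)/v.
Km = 2.88 × (572 − 285) / 285 = 826.6/285 = 2.90 nM.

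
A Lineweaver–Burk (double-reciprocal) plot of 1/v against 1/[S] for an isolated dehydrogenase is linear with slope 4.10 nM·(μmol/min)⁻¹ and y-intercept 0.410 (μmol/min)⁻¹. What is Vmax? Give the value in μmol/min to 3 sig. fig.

2.44 μmol/min

The y-intercept of a Lineweaver–Burk plot equals 1/Vmax, so Vmax = 1/0.410 = 2.44 μmol/min.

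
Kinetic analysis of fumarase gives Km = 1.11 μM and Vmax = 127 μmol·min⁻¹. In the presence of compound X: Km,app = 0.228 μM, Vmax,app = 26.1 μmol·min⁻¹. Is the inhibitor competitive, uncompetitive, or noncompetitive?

Both Km and Vmax decrease by the same factor (~4.86-fold) — characteristic of uncompetitive inhibition.

uncompetitive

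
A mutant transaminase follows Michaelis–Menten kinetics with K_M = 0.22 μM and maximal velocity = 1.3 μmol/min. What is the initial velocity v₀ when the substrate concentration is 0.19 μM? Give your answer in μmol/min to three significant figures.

0.602 μmol/min

[S]/(Km+[S]) = 0.19/0.4100 = 0.4634, the fractional saturation.
v = 0.4634 × Vmax = 0.4634 × 1.3 = 0.602 μmol/min.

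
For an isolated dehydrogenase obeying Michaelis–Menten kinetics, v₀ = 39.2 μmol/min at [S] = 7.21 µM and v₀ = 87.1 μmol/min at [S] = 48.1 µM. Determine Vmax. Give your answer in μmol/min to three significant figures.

From v = Vmax[S]/(Km+[S]), each point gives Vmax = v(Km+[S])/[S].
Equating: 39.2(Km+7.21)/7.21 = 87.1(Km+48.1)/48.1.
5.437·Km + 39.2 = 1.811·Km + 87.1, so (5.437 − 1.811)·Km = 87.1 − 39.2.
Km = 47.90/3.626 = 13.2 µM; then Vmax = 39.2(13.2+7.21)/7.21 = 111 μmol/min.

111 μmol/min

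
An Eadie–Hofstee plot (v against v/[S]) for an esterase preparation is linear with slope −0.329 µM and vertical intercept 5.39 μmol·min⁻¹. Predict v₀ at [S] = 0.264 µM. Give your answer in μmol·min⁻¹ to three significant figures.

In the Eadie–Hofstee form v = Vmax − Km·(v/[S]), the slope is −Km and the intercept is Vmax, so Km = 0.329 µM and Vmax = 5.39 μmol·min⁻¹.
v = 5.39 × 0.264/(0.329 + 0.264) = 2.40 μmol·min⁻¹.

2.40 μmol·min⁻¹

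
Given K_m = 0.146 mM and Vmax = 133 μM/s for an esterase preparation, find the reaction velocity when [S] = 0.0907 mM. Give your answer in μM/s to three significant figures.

v = Vmax·[S]/(Km + [S]) = 133 × 0.0907 / (0.146 + 0.0907)
  = 12.06 / 0.2367 = 51.0 μM/s.

51.0 μM/s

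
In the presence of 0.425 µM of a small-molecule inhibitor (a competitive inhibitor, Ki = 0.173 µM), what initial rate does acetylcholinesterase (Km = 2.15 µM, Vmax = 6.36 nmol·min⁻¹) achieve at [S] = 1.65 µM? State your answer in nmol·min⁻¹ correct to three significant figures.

With α = 1 + [I]/Ki = 1 + 0.425/0.173 = 3.457, the competitive rate law is v = Vmax[S] / (αKm + [S]).
v = 6.36×1.65 / (3.457×2.15 + 1.65) = 10.49/9.082 = 1.16 nmol·min⁻¹.

1.16 nmol·min⁻¹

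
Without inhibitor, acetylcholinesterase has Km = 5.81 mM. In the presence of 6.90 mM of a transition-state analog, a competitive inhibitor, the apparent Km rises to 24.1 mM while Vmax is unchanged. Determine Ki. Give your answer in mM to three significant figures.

Competitive: Km,app = α·Km with α = 1 + [I]/Ki.
α = Km,app/Km = 24.1/5.81 = 4.148.
Ki = [I]/(α − 1) = 6.90/3.148 = 2.19 mM.

2.19 mM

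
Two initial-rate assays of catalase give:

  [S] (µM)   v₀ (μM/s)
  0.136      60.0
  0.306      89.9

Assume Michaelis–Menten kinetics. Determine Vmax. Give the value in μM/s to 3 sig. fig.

In reciprocal form, 1/v = (Km/Vmax)·(1/[S]) + 1/Vmax. The two points give (1/[S], 1/v) = (7.353, 0.01667) and (3.268, 0.01112).
Slope = (0.01667 − 0.01112)/(7.353 − 3.268) = 0.001357; intercept = 0.01667 − 0.001357×7.353 = 0.006689.
Vmax = 1/intercept = 150 μM/s; Km = slope × Vmax = 0.001357 × 150 = 0.203 µM.

150 μM/s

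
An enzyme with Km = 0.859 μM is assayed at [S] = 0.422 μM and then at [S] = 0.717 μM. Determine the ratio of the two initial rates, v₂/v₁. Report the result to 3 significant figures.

1.38

Since Vmax cancels, v₂/v₁ = [S]₂(Km+[S]₁) / [S]₁(Km+[S]₂).
= 0.717×(0.859+0.422) / (0.422×(0.859+0.717)) = 0.9185/0.6651 = 1.38.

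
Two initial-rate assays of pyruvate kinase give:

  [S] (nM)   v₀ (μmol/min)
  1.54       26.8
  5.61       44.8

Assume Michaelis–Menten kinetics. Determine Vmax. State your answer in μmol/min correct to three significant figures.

60.1 μmol/min

In reciprocal form, 1/v = (Km/Vmax)·(1/[S]) + 1/Vmax. The two points give (1/[S], 1/v) = (0.6494, 0.03731) and (0.1783, 0.02232).
Slope = (0.03731 − 0.02232)/(0.6494 − 0.1783) = 0.03182; intercept = 0.03731 − 0.03182×0.6494 = 0.01665.
Vmax = 1/intercept = 60.1 μmol/min; Km = slope × Vmax = 0.03182 × 60.1 = 1.91 nM.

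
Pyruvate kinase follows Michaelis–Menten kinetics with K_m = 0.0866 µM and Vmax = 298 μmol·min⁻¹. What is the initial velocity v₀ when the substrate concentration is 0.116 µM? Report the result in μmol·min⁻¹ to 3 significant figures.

v = Vmax·[S]/(Km + [S]) = 298 × 0.116 / (0.0866 + 0.116)
  = 34.57 / 0.2026 = 171 μmol·min⁻¹.

171 μmol·min⁻¹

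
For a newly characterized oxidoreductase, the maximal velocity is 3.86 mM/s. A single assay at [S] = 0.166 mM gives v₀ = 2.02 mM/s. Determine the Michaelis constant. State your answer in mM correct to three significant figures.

v/Vmax = 2.02/3.86 = 0.5233 = [S]/(Km+[S]).
So Km + [S] = [S]/0.5233 = 0.3172 mM, giving Km = 0.3172 − 0.166 = 0.151 mM.

0.151 mM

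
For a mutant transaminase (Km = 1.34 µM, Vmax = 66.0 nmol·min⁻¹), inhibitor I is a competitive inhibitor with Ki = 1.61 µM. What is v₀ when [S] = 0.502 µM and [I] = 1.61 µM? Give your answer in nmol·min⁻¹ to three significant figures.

With α = 1 + [I]/Ki = 1 + 1.61/1.61 = 2.000, the competitive rate law is v = Vmax[S] / (αKm + [S]).
v = 66.0×0.502 / (2.000×1.34 + 0.502) = 33.13/3.182 = 10.4 nmol·min⁻¹.

10.4 nmol·min⁻¹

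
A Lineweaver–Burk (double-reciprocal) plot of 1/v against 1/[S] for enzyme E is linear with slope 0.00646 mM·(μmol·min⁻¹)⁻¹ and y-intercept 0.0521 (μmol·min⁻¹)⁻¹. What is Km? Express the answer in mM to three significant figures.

0.124 mM

y-intercept = 1/Vmax ⇒ Vmax = 19.2 μmol·min⁻¹; slope = Km/Vmax ⇒ Km = slope × Vmax.
Km = 0.00646 × 19.2 = 0.124 mM.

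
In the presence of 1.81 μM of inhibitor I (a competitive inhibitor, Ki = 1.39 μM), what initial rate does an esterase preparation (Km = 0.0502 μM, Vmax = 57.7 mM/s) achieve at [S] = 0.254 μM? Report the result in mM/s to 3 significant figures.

39.7 mM/s

With α = 1 + [I]/Ki = 1 + 1.81/1.39 = 2.302, the competitive rate law is v = Vmax[S] / (αKm + [S]).
v = 57.7×0.254 / (2.302×0.0502 + 0.254) = 14.66/0.3696 = 39.7 mM/s.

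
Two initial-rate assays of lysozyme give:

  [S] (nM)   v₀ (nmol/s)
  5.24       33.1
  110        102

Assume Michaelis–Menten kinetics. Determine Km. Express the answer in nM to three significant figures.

In reciprocal form, 1/v = (Km/Vmax)·(1/[S]) + 1/Vmax. The two points give (1/[S], 1/v) = (0.1908, 0.03021) and (0.009091, 0.009804).
Slope = (0.03021 − 0.009804)/(0.1908 − 0.009091) = 0.1123; intercept = 0.03021 − 0.1123×0.1908 = 0.008783.
Vmax = 1/intercept = 114 nmol/s; Km = slope × Vmax = 0.1123 × 114 = 12.8 nM.

12.8 nM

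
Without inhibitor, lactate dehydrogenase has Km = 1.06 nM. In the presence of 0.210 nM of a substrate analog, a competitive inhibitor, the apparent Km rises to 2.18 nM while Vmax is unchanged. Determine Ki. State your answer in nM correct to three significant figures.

Competitive: Km,app = α·Km with α = 1 + [I]/Ki.
α = Km,app/Km = 2.18/1.06 = 2.057.
Ki = [I]/(α − 1) = 0.210/1.057 = 0.199 nM.

0.199 nM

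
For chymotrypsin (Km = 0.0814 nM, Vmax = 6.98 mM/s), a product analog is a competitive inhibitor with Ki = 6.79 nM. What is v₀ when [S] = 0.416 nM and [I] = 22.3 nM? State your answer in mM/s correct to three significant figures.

3.80 mM/s

α = 1 + [I]/Ki = 1 + 22.3/6.79 = 4.284.
For a competitive inhibitor, Vmax is unchanged and the apparent Km becomes α·Km: Km,app = 0.349 nM, Vmax,app = 6.98 mM/s.
v = Vmax,app·[S]/(Km,app + [S]) = 6.98 × 0.416/(0.349 + 0.416) = 3.80 mM/s.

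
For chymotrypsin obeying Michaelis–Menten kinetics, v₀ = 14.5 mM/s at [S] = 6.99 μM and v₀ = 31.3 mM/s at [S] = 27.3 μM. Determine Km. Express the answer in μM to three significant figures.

From v = Vmax[S]/(Km+[S]), each point gives Vmax = v(Km+[S])/[S].
Equating: 14.5(Km+6.99)/6.99 = 31.3(Km+27.3)/27.3.
2.074·Km + 14.5 = 1.147·Km + 31.3, so (2.074 − 1.147)·Km = 31.3 − 14.5.
Km = 16.80/0.9279 = 18.1 μM; then Vmax = 14.5(18.1+6.99)/6.99 = 52.1 mM/s.

18.1 μM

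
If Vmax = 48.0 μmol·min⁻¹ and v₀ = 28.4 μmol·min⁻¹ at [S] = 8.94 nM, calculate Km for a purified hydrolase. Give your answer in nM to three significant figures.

6.17 nM

From v = Vmax[S]/(Km+[S]), Km = [S](Vmax − v)/v.
Km = 8.94 × (48.0 − 28.4) / 28.4 = 175.2/28.4 = 6.17 nM.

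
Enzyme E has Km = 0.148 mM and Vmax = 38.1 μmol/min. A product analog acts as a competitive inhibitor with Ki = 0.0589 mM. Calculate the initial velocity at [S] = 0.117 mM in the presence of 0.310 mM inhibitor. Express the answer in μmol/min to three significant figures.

4.27 μmol/min

α = 1 + [I]/Ki = 1 + 0.310/0.0589 = 6.263.
For a competitive inhibitor, Vmax is unchanged and the apparent Km becomes α·Km: Km,app = 0.927 mM, Vmax,app = 38.1 μmol/min.
v = Vmax,app·[S]/(Km,app + [S]) = 38.1 × 0.117/(0.927 + 0.117) = 4.27 μmol/min.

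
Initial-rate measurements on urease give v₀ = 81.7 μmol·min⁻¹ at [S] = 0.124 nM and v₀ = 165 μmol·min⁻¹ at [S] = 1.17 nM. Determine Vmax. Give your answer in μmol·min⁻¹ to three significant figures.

188 μmol·min⁻¹

In reciprocal form, 1/v = (Km/Vmax)·(1/[S]) + 1/Vmax. The two points give (1/[S], 1/v) = (8.065, 0.01224) and (0.8547, 0.006061).
Slope = (0.01224 − 0.006061)/(8.065 − 0.8547) = 0.0008571; intercept = 0.01224 − 0.0008571×8.065 = 0.005328.
Vmax = 1/intercept = 188 μmol·min⁻¹; Km = slope × Vmax = 0.0008571 × 188 = 0.161 nM.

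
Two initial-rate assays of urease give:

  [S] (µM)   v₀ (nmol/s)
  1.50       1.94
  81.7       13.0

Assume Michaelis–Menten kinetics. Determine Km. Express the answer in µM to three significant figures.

From v = Vmax[S]/(Km+[S]), each point gives Vmax = v(Km+[S])/[S].
Equating: 1.94(Km+1.50)/1.50 = 13.0(Km+81.7)/81.7.
1.293·Km + 1.94 = 0.1591·Km + 13.0, so (1.293 − 0.1591)·Km = 13.0 − 1.94.
Km = 11.06/1.134 = 9.75 µM; then Vmax = 1.94(9.75+1.50)/1.50 = 14.6 nmol/s.

9.75 µM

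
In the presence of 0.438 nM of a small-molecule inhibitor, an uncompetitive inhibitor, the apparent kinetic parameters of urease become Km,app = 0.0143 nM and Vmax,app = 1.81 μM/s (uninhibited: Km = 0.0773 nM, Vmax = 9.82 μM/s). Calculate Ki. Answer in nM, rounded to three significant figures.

0.0990 nM

Uncompetitive: Vmax,app = Vmax/α (and Km,app = Km/α) with α = 1 + [I]/Ki.
α = Vmax/Vmax,app = 9.82/1.81 = 5.425.
Since α = 1 + [I]/Ki, [I]/Ki = 5.425 − 1 = 4.425 and Ki = 0.438/4.425 = 0.0990 nM.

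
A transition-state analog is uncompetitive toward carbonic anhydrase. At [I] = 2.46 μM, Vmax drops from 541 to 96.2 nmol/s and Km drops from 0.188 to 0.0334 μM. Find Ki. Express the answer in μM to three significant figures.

0.532 μM

Uncompetitive: Vmax,app = Vmax/α (and Km,app = Km/α) with α = 1 + [I]/Ki.
α = Vmax/Vmax,app = 541/96.2 = 5.624.
Since α = 1 + [I]/Ki, [I]/Ki = 5.624 − 1 = 4.624 and Ki = 2.46/4.624 = 0.532 μM.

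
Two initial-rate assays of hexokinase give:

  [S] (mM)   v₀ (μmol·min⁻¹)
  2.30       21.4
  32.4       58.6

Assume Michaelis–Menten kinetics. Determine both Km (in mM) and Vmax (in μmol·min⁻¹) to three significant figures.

In reciprocal form, 1/v = (Km/Vmax)·(1/[S]) + 1/Vmax. The two points give (1/[S], 1/v) = (0.4348, 0.04673) and (0.03086, 0.01706).
Slope = (0.04673 − 0.01706)/(0.4348 − 0.03086) = 0.07344; intercept = 0.04673 − 0.07344×0.4348 = 0.01480.
Vmax = 1/intercept = 67.6 μmol·min⁻¹; Km = slope × Vmax = 0.07344 × 67.6 = 4.96 mM.

Km = 4.96 mM; Vmax = 67.6 μmol·min⁻¹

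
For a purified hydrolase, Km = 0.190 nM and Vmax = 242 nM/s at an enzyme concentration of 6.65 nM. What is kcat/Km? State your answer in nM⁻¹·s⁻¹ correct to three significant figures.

192 nM⁻¹·s⁻¹

kcat = Vmax/[E]total = 242/6.65 = 36.4 s⁻¹.
kcat/Km = 36.4/0.190 = 192 nM⁻¹·s⁻¹.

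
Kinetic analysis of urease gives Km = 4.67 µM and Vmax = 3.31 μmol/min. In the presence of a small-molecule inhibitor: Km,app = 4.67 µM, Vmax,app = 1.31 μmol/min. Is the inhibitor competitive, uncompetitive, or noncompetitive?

Vmax decreases (3.31 → 1.31 μmol/min) while Km is unchanged — pure noncompetitive inhibition.

noncompetitive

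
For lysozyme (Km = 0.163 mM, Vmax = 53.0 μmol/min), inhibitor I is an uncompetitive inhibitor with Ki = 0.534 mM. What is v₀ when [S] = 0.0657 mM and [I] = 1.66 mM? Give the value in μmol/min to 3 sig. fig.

α = 1 + [I]/Ki = 1 + 1.66/0.534 = 4.109.
For an uncompetitive inhibitor, both parameters are divided by α, giving Vmax/α and Km/α: Km,app = 0.0397 mM, Vmax,app = 12.9 μmol/min.
v = Vmax,app·[S]/(Km,app + [S]) = 12.9 × 0.0657/(0.0397 + 0.0657) = 8.04 μmol/min.

8.04 μmol/min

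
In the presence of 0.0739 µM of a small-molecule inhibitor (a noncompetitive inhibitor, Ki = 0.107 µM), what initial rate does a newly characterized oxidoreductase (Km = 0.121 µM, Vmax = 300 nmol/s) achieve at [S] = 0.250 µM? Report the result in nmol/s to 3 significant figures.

120 nmol/s

With α = 1 + [I]/Ki = 1 + 0.0739/0.107 = 1.691, the noncompetitive rate law is v = (Vmax/α)·[S] / (Km + [S]).
v = (300/1.691)×0.250 / (0.121 + 0.250) = 44.36/0.3710 = 120 nmol/s.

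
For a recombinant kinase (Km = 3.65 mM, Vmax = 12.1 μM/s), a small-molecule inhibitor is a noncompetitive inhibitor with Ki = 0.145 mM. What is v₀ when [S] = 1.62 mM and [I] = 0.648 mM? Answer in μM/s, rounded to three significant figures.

With α = 1 + [I]/Ki = 1 + 0.648/0.145 = 5.469, the noncompetitive rate law is v = (Vmax/α)·[S] / (Km + [S]).
v = (12.1/5.469)×1.62 / (3.65 + 1.62) = 3.584/5.270 = 0.680 μM/s.

0.680 μM/s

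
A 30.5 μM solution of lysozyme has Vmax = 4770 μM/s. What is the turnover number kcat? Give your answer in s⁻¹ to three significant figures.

156 s⁻¹

kcat = Vmax/[E]total = 4770 μM/s / 30.5 μM = 156 s⁻¹.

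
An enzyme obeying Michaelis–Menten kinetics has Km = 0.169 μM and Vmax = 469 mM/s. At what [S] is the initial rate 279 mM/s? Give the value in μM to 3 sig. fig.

The required fractional saturation is v/Vmax = 279/469 = 0.5949.
Then [S]/(Km+[S]) = 0.5949 ⇒ [S] = 0.169 × 0.5949/(1 − 0.5949) = 0.248 μM.

0.248 μM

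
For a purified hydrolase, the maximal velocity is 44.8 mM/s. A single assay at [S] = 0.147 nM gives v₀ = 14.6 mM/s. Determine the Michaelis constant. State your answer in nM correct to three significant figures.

0.304 nM

From v = Vmax[S]/(Km+[S]), Km = [S](Vmax − v)/v.
Km = 0.147 × (44.8 − 14.6) / 14.6 = 4.439/14.6 = 0.304 nM.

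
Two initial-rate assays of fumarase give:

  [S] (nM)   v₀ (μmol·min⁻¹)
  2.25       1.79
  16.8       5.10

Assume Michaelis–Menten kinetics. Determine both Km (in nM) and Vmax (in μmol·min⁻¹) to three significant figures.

In reciprocal form, 1/v = (Km/Vmax)·(1/[S]) + 1/Vmax. The two points give (1/[S], 1/v) = (0.4444, 0.5587) and (0.05952, 0.1961).
Slope = (0.5587 − 0.1961)/(0.4444 − 0.05952) = 0.9420; intercept = 0.5587 − 0.9420×0.4444 = 0.1400.
Vmax = 1/intercept = 7.14 μmol·min⁻¹; Km = slope × Vmax = 0.9420 × 7.14 = 6.73 nM.

Km = 6.73 nM; Vmax = 7.14 μmol·min⁻¹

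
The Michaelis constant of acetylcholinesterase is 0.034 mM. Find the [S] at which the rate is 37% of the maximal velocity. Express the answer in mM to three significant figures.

v/Vmax = [S]/(Km+[S]) = 0.37, so [S] = Km·0.37/(1 − 0.37) = 0.034 × 0.5873.
[S] = 0.0200 mM.

0.0200 mM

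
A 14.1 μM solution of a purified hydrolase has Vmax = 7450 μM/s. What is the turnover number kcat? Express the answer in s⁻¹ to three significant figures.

528 s⁻¹

kcat = Vmax/[E]total = 7450 μM/s / 14.1 μM = 528 s⁻¹.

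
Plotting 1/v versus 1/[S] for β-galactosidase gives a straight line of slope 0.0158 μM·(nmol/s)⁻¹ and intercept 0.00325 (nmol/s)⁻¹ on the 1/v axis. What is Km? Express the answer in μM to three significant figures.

4.86 μM

y-intercept = 1/Vmax ⇒ Vmax = 308 nmol/s; slope = Km/Vmax ⇒ Km = slope × Vmax.
Km = 0.0158 × 308 = 4.86 μM.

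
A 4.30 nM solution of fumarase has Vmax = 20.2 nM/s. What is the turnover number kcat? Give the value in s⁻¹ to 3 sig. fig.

4.70 s⁻¹

kcat = Vmax/[E]total = 20.2 nM/s / 4.30 nM = 4.70 s⁻¹.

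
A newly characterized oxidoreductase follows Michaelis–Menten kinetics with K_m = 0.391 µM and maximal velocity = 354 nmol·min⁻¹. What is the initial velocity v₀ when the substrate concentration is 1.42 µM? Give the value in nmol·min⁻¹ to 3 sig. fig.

278 nmol·min⁻¹

v = Vmax·[S]/(Km + [S]) = 354 × 1.42 / (0.391 + 1.42)
  = 502.7 / 1.811 = 278 nmol·min⁻¹.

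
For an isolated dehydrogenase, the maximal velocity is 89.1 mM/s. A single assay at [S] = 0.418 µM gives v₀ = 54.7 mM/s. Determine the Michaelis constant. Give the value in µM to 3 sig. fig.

0.263 µM

From v = Vmax[S]/(Km+[S]), Km = [S](Vmax − v)/v.
Km = 0.418 × (89.1 − 54.7) / 54.7 = 14.38/54.7 = 0.263 µM.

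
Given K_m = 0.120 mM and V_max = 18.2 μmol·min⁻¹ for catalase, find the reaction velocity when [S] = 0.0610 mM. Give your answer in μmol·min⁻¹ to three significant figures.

[S]/(Km+[S]) = 0.0610/0.1810 = 0.3370, the fractional saturation.
v = 0.3370 × Vmax = 0.3370 × 18.2 = 6.13 μmol·min⁻¹.

6.13 μmol·min⁻¹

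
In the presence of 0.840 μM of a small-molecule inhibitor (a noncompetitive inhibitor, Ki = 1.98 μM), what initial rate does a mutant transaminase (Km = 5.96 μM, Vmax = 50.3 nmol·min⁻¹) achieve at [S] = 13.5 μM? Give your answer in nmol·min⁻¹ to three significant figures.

24.5 nmol·min⁻¹

α = 1 + [I]/Ki = 1 + 0.840/1.98 = 1.424.
For a noncompetitive inhibitor, Vmax is reduced to Vmax/α while Km is unchanged: Km,app = 5.96 μM, Vmax,app = 35.3 nmol·min⁻¹.
v = Vmax,app·[S]/(Km,app + [S]) = 35.3 × 13.5/(5.96 + 13.5) = 24.5 nmol·min⁻¹.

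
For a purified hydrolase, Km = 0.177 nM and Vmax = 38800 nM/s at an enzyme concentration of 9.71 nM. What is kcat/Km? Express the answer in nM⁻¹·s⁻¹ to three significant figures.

22600 nM⁻¹·s⁻¹

kcat = Vmax/[E]total = 38800/9.71 = 4000 s⁻¹.
kcat/Km = 4000/0.177 = 22600 nM⁻¹·s⁻¹.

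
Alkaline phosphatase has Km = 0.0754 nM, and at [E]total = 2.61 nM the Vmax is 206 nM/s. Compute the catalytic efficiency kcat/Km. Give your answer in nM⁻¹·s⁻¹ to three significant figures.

1050 nM⁻¹·s⁻¹

kcat = Vmax/[E]total = 206/2.61 = 78.9 s⁻¹.
kcat/Km = 78.9/0.0754 = 1050 nM⁻¹·s⁻¹.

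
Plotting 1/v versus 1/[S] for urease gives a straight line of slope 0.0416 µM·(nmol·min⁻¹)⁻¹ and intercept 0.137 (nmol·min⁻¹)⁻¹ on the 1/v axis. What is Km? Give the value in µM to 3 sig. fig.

0.304 µM

y-intercept = 1/Vmax ⇒ Vmax = 7.30 nmol·min⁻¹; slope = Km/Vmax ⇒ Km = slope × Vmax.
Km = 0.0416 × 7.30 = 0.304 µM.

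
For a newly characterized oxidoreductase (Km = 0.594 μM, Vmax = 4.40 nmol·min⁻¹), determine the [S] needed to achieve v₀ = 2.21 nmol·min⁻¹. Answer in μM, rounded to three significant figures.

0.599 μM

Rearranging v = Vmax[S]/(Km+[S]) gives [S] = Km·v/(Vmax − v).
[S] = 0.594 × 2.21 / (4.40 − 2.21) = 1.313/2.190 = 0.599 μM.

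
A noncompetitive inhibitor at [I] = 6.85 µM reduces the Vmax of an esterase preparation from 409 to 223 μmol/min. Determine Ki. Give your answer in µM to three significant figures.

8.21 µM

Noncompetitive: Vmax,app = Vmax/α with α = 1 + [I]/Ki.
α = Vmax/Vmax,app = 409/223 = 1.834.
Since α = 1 + [I]/Ki, [I]/Ki = 1.834 − 1 = 0.8341 and Ki = 6.85/0.8341 = 8.21 µM.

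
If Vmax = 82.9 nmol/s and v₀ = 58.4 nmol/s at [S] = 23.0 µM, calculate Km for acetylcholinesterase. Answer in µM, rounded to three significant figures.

v/Vmax = 58.4/82.9 = 0.7045 = [S]/(Km+[S]).
So Km + [S] = [S]/0.7045 = 32.65 µM, giving Km = 32.65 − 23.0 = 9.65 µM.

9.65 µM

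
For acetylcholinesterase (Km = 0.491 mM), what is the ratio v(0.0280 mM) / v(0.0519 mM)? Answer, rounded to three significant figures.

Since Vmax cancels, v₂/v₁ = [S]₂(Km+[S]₁) / [S]₁(Km+[S]₂).
= 0.0280×(0.491+0.0519) / (0.0519×(0.491+0.0280)) = 0.01520/0.02694 = 0.564.

0.564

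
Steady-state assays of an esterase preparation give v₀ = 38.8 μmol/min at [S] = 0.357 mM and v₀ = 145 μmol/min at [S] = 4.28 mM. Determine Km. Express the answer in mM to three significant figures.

1.42 mM

In reciprocal form, 1/v = (Km/Vmax)·(1/[S]) + 1/Vmax. The two points give (1/[S], 1/v) = (2.801, 0.02577) and (0.2336, 0.006897).
Slope = (0.02577 − 0.006897)/(2.801 − 0.2336) = 0.007352; intercept = 0.02577 − 0.007352×2.801 = 0.005179.
Vmax = 1/intercept = 193 μmol/min; Km = slope × Vmax = 0.007352 × 193 = 1.42 mM.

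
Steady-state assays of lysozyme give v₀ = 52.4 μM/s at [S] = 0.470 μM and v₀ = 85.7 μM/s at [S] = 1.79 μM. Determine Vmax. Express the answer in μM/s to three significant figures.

From v = Vmax[S]/(Km+[S]), each point gives Vmax = v(Km+[S])/[S].
Equating: 52.4(Km+0.470)/0.470 = 85.7(Km+1.79)/1.79.
111.5·Km + 52.4 = 47.88·Km + 85.7, so (111.5 − 47.88)·Km = 85.7 − 52.4.
Km = 33.30/63.61 = 0.523 μM; then Vmax = 52.4(0.523+0.470)/0.470 = 111 μM/s.

111 μM/s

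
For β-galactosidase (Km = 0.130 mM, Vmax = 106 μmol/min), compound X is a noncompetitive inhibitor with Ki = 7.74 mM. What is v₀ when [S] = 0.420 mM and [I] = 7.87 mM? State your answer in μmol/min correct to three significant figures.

With α = 1 + [I]/Ki = 1 + 7.87/7.74 = 2.017, the noncompetitive rate law is v = (Vmax/α)·[S] / (Km + [S]).
v = (106/2.017)×0.420 / (0.130 + 0.420) = 22.07/0.5500 = 40.1 μmol/min.

40.1 μmol/min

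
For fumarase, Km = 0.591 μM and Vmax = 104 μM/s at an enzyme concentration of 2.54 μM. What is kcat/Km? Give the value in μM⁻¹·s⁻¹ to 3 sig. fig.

kcat = Vmax/[E]total = 104/2.54 = 40.9 s⁻¹.
kcat/Km = 40.9/0.591 = 69.3 μM⁻¹·s⁻¹.

69.3 μM⁻¹·s⁻¹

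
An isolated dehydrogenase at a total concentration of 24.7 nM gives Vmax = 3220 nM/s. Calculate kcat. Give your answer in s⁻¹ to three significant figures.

130 s⁻¹

kcat = Vmax/[E]total = 3220 nM/s / 24.7 nM = 130 s⁻¹.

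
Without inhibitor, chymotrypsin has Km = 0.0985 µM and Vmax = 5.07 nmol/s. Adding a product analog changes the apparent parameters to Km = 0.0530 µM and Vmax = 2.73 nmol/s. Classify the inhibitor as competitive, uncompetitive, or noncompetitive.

Both Km and Vmax decrease by the same factor (~1.86-fold) — characteristic of uncompetitive inhibition.

uncompetitive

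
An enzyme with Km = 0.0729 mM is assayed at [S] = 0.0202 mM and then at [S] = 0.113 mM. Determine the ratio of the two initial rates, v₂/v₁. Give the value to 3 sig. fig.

2.80

Since Vmax cancels, v₂/v₁ = [S]₂(Km+[S]₁) / [S]₁(Km+[S]₂).
= 0.113×(0.0729+0.0202) / (0.0202×(0.0729+0.113)) = 0.01052/0.003755 = 2.80.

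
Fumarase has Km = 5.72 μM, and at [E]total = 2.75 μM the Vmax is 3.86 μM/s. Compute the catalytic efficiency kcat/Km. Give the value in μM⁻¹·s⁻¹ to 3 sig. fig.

0.245 μM⁻¹·s⁻¹

kcat = Vmax/[E]total = 3.86/2.75 = 1.40 s⁻¹.
kcat/Km = 1.40/5.72 = 0.245 μM⁻¹·s⁻¹.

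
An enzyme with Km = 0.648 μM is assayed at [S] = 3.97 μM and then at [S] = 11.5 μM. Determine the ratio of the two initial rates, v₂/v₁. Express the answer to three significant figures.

Since Vmax cancels, v₂/v₁ = [S]₂(Km+[S]₁) / [S]₁(Km+[S]₂).
= 11.5×(0.648+3.97) / (3.97×(0.648+11.5)) = 53.11/48.23 = 1.10.

1.10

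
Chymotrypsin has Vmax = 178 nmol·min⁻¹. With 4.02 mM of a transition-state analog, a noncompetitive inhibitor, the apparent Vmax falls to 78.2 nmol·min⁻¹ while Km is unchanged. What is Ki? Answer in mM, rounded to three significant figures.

Noncompetitive: Vmax,app = Vmax/α with α = 1 + [I]/Ki.
α = Vmax/Vmax,app = 178/78.2 = 2.276.
Ki = [I]/(α − 1) = 4.02/1.276 = 3.15 mM.

3.15 mM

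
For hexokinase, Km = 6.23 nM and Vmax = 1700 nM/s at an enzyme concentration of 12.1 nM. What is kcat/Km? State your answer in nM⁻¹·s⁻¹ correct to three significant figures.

kcat = Vmax/[E]total = 1700/12.1 = 140 s⁻¹.
kcat/Km = 140/6.23 = 22.6 nM⁻¹·s⁻¹.

22.6 nM⁻¹·s⁻¹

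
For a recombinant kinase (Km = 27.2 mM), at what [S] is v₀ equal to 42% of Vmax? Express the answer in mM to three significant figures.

19.7 mM

v/Vmax = [S]/(Km+[S]) = 0.42, so [S] = Km·0.42/(1 − 0.42) = 27.2 × 0.7241.
[S] = 19.7 mM.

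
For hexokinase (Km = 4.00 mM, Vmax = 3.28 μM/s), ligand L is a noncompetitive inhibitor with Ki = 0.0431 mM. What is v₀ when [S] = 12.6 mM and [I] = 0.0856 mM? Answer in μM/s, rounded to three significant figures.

0.834 μM/s

With α = 1 + [I]/Ki = 1 + 0.0856/0.0431 = 2.986, the noncompetitive rate law is v = (Vmax/α)·[S] / (Km + [S]).
v = (3.28/2.986)×12.6 / (4.00 + 12.6) = 13.84/16.60 = 0.834 μM/s.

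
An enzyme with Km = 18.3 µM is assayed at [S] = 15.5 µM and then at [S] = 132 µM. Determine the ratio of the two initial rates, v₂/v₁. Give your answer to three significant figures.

The fractional saturations are [S]/(Km+[S]) = 15.5/33.80 = 0.4586 and 132/150.3 = 0.8782.
v₂/v₁ is just their ratio: 0.8782/0.4586 = 1.92.

1.92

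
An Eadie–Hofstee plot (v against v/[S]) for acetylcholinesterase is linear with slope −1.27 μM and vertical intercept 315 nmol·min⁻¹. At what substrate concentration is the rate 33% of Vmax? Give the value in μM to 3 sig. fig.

The Eadie–Hofstee slope gives Km = 1.27 μM (slope = −Km).
v/Vmax = [S]/(Km+[S]) = 0.33 ⇒ [S] = Km·0.33/(1−0.33) = 1.27 × 0.4925 = 0.626 μM.

0.626 μM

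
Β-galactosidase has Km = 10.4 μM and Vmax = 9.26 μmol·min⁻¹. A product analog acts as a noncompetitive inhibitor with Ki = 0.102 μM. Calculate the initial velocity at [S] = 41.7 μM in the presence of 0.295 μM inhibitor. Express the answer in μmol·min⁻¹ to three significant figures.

With α = 1 + [I]/Ki = 1 + 0.295/0.102 = 3.892, the noncompetitive rate law is v = (Vmax/α)·[S] / (Km + [S]).
v = (9.26/3.892)×41.7 / (10.4 + 41.7) = 99.21/52.10 = 1.90 μmol·min⁻¹.

1.90 μmol·min⁻¹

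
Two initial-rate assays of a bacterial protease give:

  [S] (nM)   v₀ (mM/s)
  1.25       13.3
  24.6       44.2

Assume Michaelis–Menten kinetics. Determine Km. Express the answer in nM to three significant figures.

3.49 nM

From v = Vmax[S]/(Km+[S]), each point gives Vmax = v(Km+[S])/[S].
Equating: 13.3(Km+1.25)/1.25 = 44.2(Km+24.6)/24.6.
10.64·Km + 13.3 = 1.797·Km + 44.2, so (10.64 − 1.797)·Km = 44.2 − 13.3.
Km = 30.90/8.843 = 3.49 nM; then Vmax = 13.3(3.49+1.25)/1.25 = 50.5 mM/s.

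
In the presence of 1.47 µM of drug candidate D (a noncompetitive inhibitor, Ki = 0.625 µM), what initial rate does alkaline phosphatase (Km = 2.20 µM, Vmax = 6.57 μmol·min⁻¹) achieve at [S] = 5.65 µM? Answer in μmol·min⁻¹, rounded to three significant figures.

With α = 1 + [I]/Ki = 1 + 1.47/0.625 = 3.352, the noncompetitive rate law is v = (Vmax/α)·[S] / (Km + [S]).
v = (6.57/3.352)×5.65 / (2.20 + 5.65) = 11.07/7.850 = 1.41 μmol·min⁻¹.

1.41 μmol·min⁻¹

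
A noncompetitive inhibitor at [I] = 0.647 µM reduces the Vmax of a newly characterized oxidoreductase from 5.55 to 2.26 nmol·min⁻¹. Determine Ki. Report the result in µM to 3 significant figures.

Noncompetitive: Vmax,app = Vmax/α with α = 1 + [I]/Ki.
α = Vmax/Vmax,app = 5.55/2.26 = 2.456.
Ki = [I]/(α − 1) = 0.647/1.456 = 0.444 µM.

0.444 µM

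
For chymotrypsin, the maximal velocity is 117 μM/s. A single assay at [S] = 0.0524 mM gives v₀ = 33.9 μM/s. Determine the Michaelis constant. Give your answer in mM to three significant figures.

0.128 mM

From v = Vmax[S]/(Km+[S]), Km = [S](Vmax − v)/v.
Km = 0.0524 × (117 − 33.9) / 33.9 = 4.354/33.9 = 0.128 mM.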